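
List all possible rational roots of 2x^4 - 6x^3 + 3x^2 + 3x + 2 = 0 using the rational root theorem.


Rational root theorem: possible roots are ±p/q where:
  p divides the constant term (2): p ∈ {1, 2}
  q divides the leading coefficient (2): q ∈ {1, 2}

All possible rational roots: -2, -1, -1/2, 1/2, 1, 2

-2, -1, -1/2, 1/2, 1, 2


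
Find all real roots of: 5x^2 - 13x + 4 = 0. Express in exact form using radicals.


Using the quadratic formula: x = (-b ± sqrt(b^2 - 4ac)) / (2a)
Here a = 5, b = -13, c = 4
Discriminant = b^2 - 4ac = (-13)^2 - 4(5)(4) = 169 - 80 = 89
Since discriminant = 89 > 0, there are two real roots.
x = (13 ± sqrt(89)) / 10
Numerically: x ≈ 2.2434 or x ≈ 0.3566

x = (13 + sqrt(89)) / 10 or x = (13 - sqrt(89)) / 10


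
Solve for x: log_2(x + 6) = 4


Convert to exponential form: x + 6 = 2^4 = 16
x = 16 - 6 = 10
Check: log_2(10 + 6) = log_2(16) = log_2(16) = 4 ✓

x = 10


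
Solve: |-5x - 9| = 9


An absolute value equation |expr| = 9 gives two cases:
Case 1: -5x - 9 = 9
  -5x = 18, so x = -18/5
Case 2: -5x - 9 = -9
  -5x = 0, so x = 0

x = -18/5, x = 0


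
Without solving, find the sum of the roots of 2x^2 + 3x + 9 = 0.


By Vieta's formulas for ax^2 + bx + c = 0:
  Sum of roots = -b/a
  Product of roots = c/a

Here a = 2, b = 3, c = 9
Sum = -(3)/2 = -3/2
Product = 9/2 = 9/2

Sum = -3/2


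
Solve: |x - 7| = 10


An absolute value equation |expr| = 10 gives two cases:
Case 1: x - 7 = 10
  x = 17, so x = 17
Case 2: x - 7 = -10
  x = -3, so x = -3

x = -3, x = 17


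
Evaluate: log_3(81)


We need the exponent such that 3^? = 81
3^4 = 81
Therefore log_3(81) = 4

4


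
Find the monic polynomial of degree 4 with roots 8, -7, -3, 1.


A monic polynomial with roots 8, -7, -3, 1 is:
p(x) = (x - 8)(x + 7)(x + 3)(x - 1)
After multiplying by (x - 8): x - 8
After multiplying by (x + 7): x^2 - x - 56
After multiplying by (x + 3): x^3 + 2x^2 - 59x - 168
After multiplying by (x - 1): x^4 + x^3 - 61x^2 - 109x + 168

x^4 + x^3 - 61x^2 - 109x + 168


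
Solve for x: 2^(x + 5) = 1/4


Express both sides with the same base.
1/4 = 2^(-2)
Since the bases match, equate exponents: x + 5 = -2
So x = -2 - (5) = -7

x = -7


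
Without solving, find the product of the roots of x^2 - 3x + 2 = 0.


By Vieta's formulas for ax^2 + bx + c = 0:
  Sum of roots = -b/a
  Product of roots = c/a

Here a = 1, b = -3, c = 2
Sum = -(-3)/1 = 3
Product = 2/1 = 2

Product = 2


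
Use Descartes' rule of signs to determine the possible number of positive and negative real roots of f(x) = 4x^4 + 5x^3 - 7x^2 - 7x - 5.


Descartes' rule of signs:

For positive roots, count sign changes in f(x) = 4x^4 + 5x^3 - 7x^2 - 7x - 5:
Signs of coefficients: +, +, -, -, -
Number of sign changes: 1
Possible positive real roots: 1

For negative roots, examine f(-x) = 4x^4 - 5x^3 - 7x^2 + 7x - 5:
Signs of coefficients: +, -, -, +, -
Number of sign changes: 3
Possible negative real roots: 3, 1

Positive roots: 1; Negative roots: 3 or 1


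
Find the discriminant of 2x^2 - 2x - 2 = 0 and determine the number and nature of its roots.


For ax^2 + bx + c = 0, discriminant D = b^2 - 4ac
Here a = 2, b = -2, c = -2
D = (-2)^2 - 4(2)(-2) = 4 + 16 = 20

D = 20 > 0 but not a perfect square
The equation has 2 distinct real irrational roots.

Discriminant = 20, 2 distinct real irrational roots


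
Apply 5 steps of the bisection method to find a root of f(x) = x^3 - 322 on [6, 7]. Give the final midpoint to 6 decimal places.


f(x) = x^3 - 322
f(6) = -106 < 0
f(7) = 21 > 0

Step 1: midpoint = (6.000000 + 7.000000)/2 = 6.500000
  f(6.500000) = -47.375000
  f(mid) < 0, so root is in [6.500000, 7.000000]

Step 2: midpoint = (6.500000 + 7.000000)/2 = 6.750000
  f(6.750000) = -14.453125
  f(mid) < 0, so root is in [6.750000, 7.000000]

Step 3: midpoint = (6.750000 + 7.000000)/2 = 6.875000
  f(6.875000) = 2.951172
  f(mid) > 0, so root is in [6.750000, 6.875000]

Step 4: midpoint = (6.750000 + 6.875000)/2 = 6.812500
  f(6.812500) = -5.830811
  f(mid) < 0, so root is in [6.812500, 6.875000]

Step 5: midpoint = (6.812500 + 6.875000)/2 = 6.843750
  f(6.843750) = -1.459869
  f(mid) < 0, so root is in [6.843750, 6.875000]

midpoint = 6.843750


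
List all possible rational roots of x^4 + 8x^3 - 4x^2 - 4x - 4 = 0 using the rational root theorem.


Rational root theorem: possible roots are ±p/q where:
  p divides the constant term (-4): p ∈ {1, 2, 4}
  q divides the leading coefficient (1): q ∈ {1}

All possible rational roots: -4, -2, -1, 1, 2, 4

-4, -2, -1, 1, 2, 4


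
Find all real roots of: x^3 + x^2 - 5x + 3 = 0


Let p(x) = x^3 + x^2 - 5x + 3. By the rational root theorem (leading coefficient 1), any rational root is an integer divisor of 3: try ±1, ±2, ... in turn.
Test x = 1: value = 0 ✓, so (x - 1) is a factor.
Synthetic division by (x - 1): bring down 1; 1(1) + 1 = 2; 2(1) - 5 = -3; (-3)(1) + 3 = 0 → quotient x^2 + 2x - 3, remainder 0.
Solve the quadratic x^2 + 2x - 3 = 0: discriminant = 2^2 - 4(1)(-3) = 4 + 12 = 16.
sqrt(16) = 4, so x = (-2 ± 4)/2: x = 1 or x = -3.

x = -3, x = 1 (multiplicity 2)


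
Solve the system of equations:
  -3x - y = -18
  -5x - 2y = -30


Using Cramer's rule:
Determinant D = (-3)(-2) - (-5)(-1) = 6 - 5 = 1
Dx = (-18)(-2) - (-30)(-1) = 36 - 30 = 6
Dy = (-3)(-30) - (-5)(-18) = 90 - 90 = 0
x = Dx/D = 6/1 = 6
y = Dy/D = 0/1 = 0

x = 6, y = 0


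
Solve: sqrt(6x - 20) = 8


Square both sides: 6x - 20 = 8^2 = 64
6x = 64 + 20 = 84
x = 14
Check: sqrt(6*14 - 20) = sqrt(64) = 8 ✓

x = 14


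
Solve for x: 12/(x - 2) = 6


Multiply both sides by (x - 2): 12 = 6(x - 2)
Distribute: 12 = 6x - 12
6x = 12 + 12 = 24
x = 4

x = 4


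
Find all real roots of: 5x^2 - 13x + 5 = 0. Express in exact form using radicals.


Using the quadratic formula: x = (-b ± sqrt(b^2 - 4ac)) / (2a)
Here a = 5, b = -13, c = 5
Discriminant = b^2 - 4ac = (-13)^2 - 4(5)(5) = 169 - 100 = 69
Since discriminant = 69 > 0, there are two real roots.
x = (13 ± sqrt(69)) / 10
Numerically: x ≈ 2.1307 or x ≈ 0.4693

x = (13 + sqrt(69)) / 10 or x = (13 - sqrt(69)) / 10


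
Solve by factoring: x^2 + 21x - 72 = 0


We need two numbers that multiply to -72 and add to 21.
Those numbers are 24 and -3 (since 24 * (-3) = -72 and 24 + (-3) = 21).
So x^2 + 21x - 72 = (x + 24)(x - 3) = 0
Setting each factor to zero: x = -24 or x = 3

x = -24, x = 3


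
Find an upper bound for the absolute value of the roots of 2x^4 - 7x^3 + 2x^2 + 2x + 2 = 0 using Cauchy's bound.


Cauchy's bound: all roots r satisfy |r| <= 1 + max(|a_i/a_n|) for i = 0,...,n-1
where a_n is the leading coefficient.

Coefficients: [2, -7, 2, 2, 2]
Leading coefficient a_n = 2
Ratios |a_i/a_n|: 7/2, 1, 1, 1
Maximum ratio: 7/2
Cauchy's bound: |r| <= 1 + 7/2 = 9/2

Upper bound = 9/2


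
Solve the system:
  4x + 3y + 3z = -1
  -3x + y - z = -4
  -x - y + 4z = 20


Using Cramer's rule. Expand each determinant along the first row.
D  = 4*[1*4 - (-1)*(-1)] - 3*[(-3)*4 - (-1)*(-1)] + 3*[(-3)*(-1) - 1*(-1)]
  = 4*(3) - 3*(-13) + 3*(4) = 63
Dx = (-1)*[1*4 - (-1)*(-1)] - 3*[(-4)*4 - (-1)*20] + 3*[(-4)*(-1) - 1*20]
  = (-1)*(3) - 3*(4) + 3*(-16) = -63
Dy = 4*[(-4)*4 - (-1)*20] - (-1)*[(-3)*4 - (-1)*(-1)] + 3*[(-3)*20 - (-4)*(-1)]
  = 4*(4) - (-1)*(-13) + 3*(-64) = -189
Dz = 4*[1*20 - (-4)*(-1)] - 3*[(-3)*20 - (-4)*(-1)] + (-1)*[(-3)*(-1) - 1*(-1)]
  = 4*(16) - 3*(-64) + (-1)*(4) = 252
x = Dx/D = -63/63 = -1, y = Dy/D = -189/63 = -3, z = Dz/D = 252/63 = 4
Check eq1: (4)(-1) + (3)(-3) + (3)(4) = -1 = -1 ✓
Check eq2: (-3)(-1) + (1)(-3) + (-1)(4) = -4 = -4 ✓
Check eq3: (-1)(-1) + (-1)(-3) + (4)(4) = 20 = 20 ✓

x = -1, y = -3, z = 4


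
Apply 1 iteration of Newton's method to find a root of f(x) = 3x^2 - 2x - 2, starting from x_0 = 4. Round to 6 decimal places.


Newton's method: x_(n+1) = x_n - f(x_n)/f'(x_n)
f(x) = 3x^2 - 2x - 2
f'(x) = 6x - 2

Iteration 1:
  f(4.000000) = 38.000000
  f'(4.000000) = 22.000000
  x_1 = 4.000000 - (38.000000)/(22.000000) = 2.272727

x_1 = 2.272727


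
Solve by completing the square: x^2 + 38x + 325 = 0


Start: x^2 + 38x + 325 = 0
Move constant: x^2 + 38x = -325
Half of 38 is 19, squared is 361
Add 361 to both sides: x^2 + 38x + 361 = 36
(x + 19)^2 = 36
x + 19 = ±6
x = -19 + 6 = -13 or x = -19 - 6 = -25

x = -25, x = -13


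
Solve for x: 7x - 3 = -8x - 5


Starting with: 7x - 3 = -8x - 5
Move all x terms to left: (7 + 8)x = -5 + 3
Simplify: 15x = -2
Divide both sides by 15: x = -2/15

x = -2/15


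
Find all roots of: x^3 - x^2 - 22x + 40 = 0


Let p(x) = x^3 - x^2 - 22x + 40. By the rational root theorem (leading coefficient 1), any rational root is an integer divisor of 40: try ±1, ±2, ... in turn.
Test x = 1: value = 18 ≠ 0.
Test x = -1: value = 60 ≠ 0.
Test x = 2: value = 0 ✓, so (x - 2) is a factor.
Synthetic division by (x - 2): bring down 1; 1(2) - 1 = 1; 1(2) - 22 = -20; (-20)(2) + 40 = 0 → quotient x^2 + x - 20, remainder 0.
Solve the quadratic x^2 + x - 20 = 0: discriminant = 1^2 - 4(1)(-20) = 1 + 80 = 81.
sqrt(81) = 9, so x = (-1 ± 9)/2: x = 4 or x = -5.
Collecting all roots found:

x = -5, x = 2, x = 4


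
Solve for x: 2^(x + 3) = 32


Express both sides with the same base.
32 = 2^5
Since the bases match, equate exponents: x + 3 = 5
So x = 5 - (3) = 2

x = 2


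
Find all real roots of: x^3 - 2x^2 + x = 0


The constant term is 0, so x = 0 is a root. Factor out x:
  x(x^2 - 2x + 1) = 0
Solve the quadratic x^2 - 2x + 1 = 0: discriminant = (-2)^2 - 4(1)(1) = 4 - 4 = 0.
Discriminant = 0, so a double root: x = 2/2 = 1.

x = 0, x = 1 (multiplicity 2)


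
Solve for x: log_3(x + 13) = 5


Convert to exponential form: x + 13 = 3^5 = 243
x = 243 - 13 = 230
Check: log_3(230 + 13) = log_3(243) = log_3(243) = 5 ✓

x = 230


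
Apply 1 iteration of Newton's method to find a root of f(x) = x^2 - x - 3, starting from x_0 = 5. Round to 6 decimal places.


Newton's method: x_(n+1) = x_n - f(x_n)/f'(x_n)
f(x) = x^2 - x - 3
f'(x) = 2x - 1

Iteration 1:
  f(5.000000) = 17.000000
  f'(5.000000) = 9.000000
  x_1 = 5.000000 - (17.000000)/(9.000000) = 3.111111

x_1 = 3.111111


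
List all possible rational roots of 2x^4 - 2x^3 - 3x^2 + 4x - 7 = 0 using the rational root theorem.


Rational root theorem: possible roots are ±p/q where:
  p divides the constant term (-7): p ∈ {1, 7}
  q divides the leading coefficient (2): q ∈ {1, 2}

All possible rational roots: -7, -7/2, -1, -1/2, 1/2, 1, 7/2, 7

-7, -7/2, -1, -1/2, 1/2, 1, 7/2, 7


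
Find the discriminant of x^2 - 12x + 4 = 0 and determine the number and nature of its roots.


For ax^2 + bx + c = 0, discriminant D = b^2 - 4ac
Here a = 1, b = -12, c = 4
D = (-12)^2 - 4(1)(4) = 144 - 16 = 128

D = 128 > 0 but not a perfect square
The equation has 2 distinct real irrational roots.

Discriminant = 128, 2 distinct real irrational roots


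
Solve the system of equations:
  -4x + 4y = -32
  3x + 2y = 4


Using Cramer's rule:
Determinant D = (-4)(2) - (3)(4) = -8 - 12 = -20
Dx = (-32)(2) - (4)(4) = -64 - 16 = -80
Dy = (-4)(4) - (3)(-32) = -16 + 96 = 80
x = Dx/D = -80/-20 = 4
y = Dy/D = 80/-20 = -4

x = 4, y = -4


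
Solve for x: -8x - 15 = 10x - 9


Starting with: -8x - 15 = 10x - 9
Move all x terms to left: (-8 - 10)x = -9 + 15
Simplify: -18x = 6
Divide both sides by -18: x = -1/3

x = -1/3


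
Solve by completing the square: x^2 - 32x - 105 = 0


Start: x^2 - 32x - 105 = 0
Move constant: x^2 - 32x = 105
Half of -32 is -16, squared is 256
Add 256 to both sides: x^2 - 32x + 256 = 361
(x - 16)^2 = 361
x - 16 = ±19
x = 16 + 19 = 35 or x = 16 - 19 = -3

x = -3, x = 35


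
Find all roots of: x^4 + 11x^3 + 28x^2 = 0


The lowest-degree term is x^2, so x = 0 is a root with multiplicity 2. Factor out x^2:
  x^2 + 11x + 28 = 0
Solve the quadratic x^2 + 11x + 28 = 0: discriminant = 11^2 - 4(1)(28) = 121 - 112 = 9.
sqrt(9) = 3, so x = (-11 ± 3)/2: x = -4 or x = -7.
Collecting all roots found:

x = -7, x = -4, x = 0 (multiplicity 2)


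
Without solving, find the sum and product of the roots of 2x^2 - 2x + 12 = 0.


By Vieta's formulas for ax^2 + bx + c = 0:
  Sum of roots = -b/a
  Product of roots = c/a

Here a = 2, b = -2, c = 12
Sum = -(-2)/2 = 1
Product = 12/2 = 6

Sum = 1, Product = 6


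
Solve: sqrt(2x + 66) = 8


Square both sides: 2x + 66 = 8^2 = 64
2x = 64 - 66 = -2
x = -1
Check: sqrt(2*(-1) + 66) = sqrt(64) = 8 ✓

x = -1


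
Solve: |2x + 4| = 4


An absolute value equation |expr| = 4 gives two cases:
Case 1: 2x + 4 = 4
  2x = 0, so x = 0
Case 2: 2x + 4 = -4
  2x = -8, so x = -4

x = -4, x = 0


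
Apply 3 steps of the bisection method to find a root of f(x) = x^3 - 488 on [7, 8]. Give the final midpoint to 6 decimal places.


f(x) = x^3 - 488
f(7) = -145 < 0
f(8) = 24 > 0

Step 1: midpoint = (7.000000 + 8.000000)/2 = 7.500000
  f(7.500000) = -66.125000
  f(mid) < 0, so root is in [7.500000, 8.000000]

Step 2: midpoint = (7.500000 + 8.000000)/2 = 7.750000
  f(7.750000) = -22.515625
  f(mid) < 0, so root is in [7.750000, 8.000000]

Step 3: midpoint = (7.750000 + 8.000000)/2 = 7.875000
  f(7.875000) = 0.373047
  f(mid) > 0, so root is in [7.750000, 7.875000]

midpoint = 7.875000


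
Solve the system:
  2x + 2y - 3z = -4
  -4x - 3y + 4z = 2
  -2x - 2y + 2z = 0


Using Cramer's rule. Expand each determinant along the first row.
D  = 2*[(-3)*2 - 4*(-2)] - 2*[(-4)*2 - 4*(-2)] + (-3)*[(-4)*(-2) - (-3)*(-2)]
  = 2*(2) - 2*(0) + (-3)*(2) = -2
Dx = (-4)*[(-3)*2 - 4*(-2)] - 2*[2*2 - 4*0] + (-3)*[2*(-2) - (-3)*0]
  = (-4)*(2) - 2*(4) + (-3)*(-4) = -4
Dy = 2*[2*2 - 4*0] - (-4)*[(-4)*2 - 4*(-2)] + (-3)*[(-4)*0 - 2*(-2)]
  = 2*(4) - (-4)*(0) + (-3)*(4) = -4
Dz = 2*[(-3)*0 - 2*(-2)] - 2*[(-4)*0 - 2*(-2)] + (-4)*[(-4)*(-2) - (-3)*(-2)]
  = 2*(4) - 2*(4) + (-4)*(2) = -8
x = Dx/D = -4/-2 = 2, y = Dy/D = -4/-2 = 2, z = Dz/D = -8/-2 = 4
Check eq1: (2)(2) + (2)(2) + (-3)(4) = -4 = -4 ✓
Check eq2: (-4)(2) + (-3)(2) + (4)(4) = 2 = 2 ✓
Check eq3: (-2)(2) + (-2)(2) + (2)(4) = 0 = 0 ✓

x = 2, y = 2, z = 4


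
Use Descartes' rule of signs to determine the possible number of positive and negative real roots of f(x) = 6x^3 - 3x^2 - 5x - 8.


Descartes' rule of signs:

For positive roots, count sign changes in f(x) = 6x^3 - 3x^2 - 5x - 8:
Signs of coefficients: +, -, -, -
Number of sign changes: 1
Possible positive real roots: 1

For negative roots, examine f(-x) = -6x^3 - 3x^2 + 5x - 8:
Signs of coefficients: -, -, +, -
Number of sign changes: 2
Possible negative real roots: 2, 0

Positive roots: 1; Negative roots: 2 or 0


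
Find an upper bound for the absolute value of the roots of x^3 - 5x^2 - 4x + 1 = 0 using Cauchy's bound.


Cauchy's bound: all roots r satisfy |r| <= 1 + max(|a_i/a_n|) for i = 0,...,n-1
where a_n is the leading coefficient.

Coefficients: [1, -5, -4, 1]
Leading coefficient a_n = 1
Ratios |a_i/a_n|: 5, 4, 1
Maximum ratio: 5
Cauchy's bound: |r| <= 1 + 5 = 6

Upper bound = 6


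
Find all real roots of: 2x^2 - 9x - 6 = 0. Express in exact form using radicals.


Using the quadratic formula: x = (-b ± sqrt(b^2 - 4ac)) / (2a)
Here a = 2, b = -9, c = -6
Discriminant = b^2 - 4ac = (-9)^2 - 4(2)(-6) = 81 + 48 = 129
Since discriminant = 129 > 0, there are two real roots.
x = (9 ± sqrt(129)) / 4
Numerically: x ≈ 5.0895 or x ≈ -0.5895

x = (9 + sqrt(129)) / 4 or x = (9 - sqrt(129)) / 4


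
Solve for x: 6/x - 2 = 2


Subtract -2 from both sides: 6/x = 4
Multiply both sides by x: 6 = 4 * x
Divide by 4: x = 3/2

x = 3/2


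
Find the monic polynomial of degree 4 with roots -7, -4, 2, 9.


A monic polynomial with roots -7, -4, 2, 9 is:
p(x) = (x + 7)(x + 4)(x - 2)(x - 9)
After multiplying by (x + 7): x + 7
After multiplying by (x + 4): x^2 + 11x + 28
After multiplying by (x - 2): x^3 + 9x^2 + 6x - 56
After multiplying by (x - 9): x^4 - 75x^2 - 110x + 504

x^4 - 75x^2 - 110x + 504


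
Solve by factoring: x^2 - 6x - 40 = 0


We need two numbers that multiply to -40 and add to -6.
Those numbers are 4 and -10 (since 4 * (-10) = -40 and 4 + (-10) = -6).
So x^2 - 6x - 40 = (x + 4)(x - 10) = 0
Setting each factor to zero: x = -4 or x = 10

x = -4, x = 10


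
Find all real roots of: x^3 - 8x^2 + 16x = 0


The constant term is 0, so x = 0 is a root. Factor out x:
  x(x^2 - 8x + 16) = 0
Solve the quadratic x^2 - 8x + 16 = 0: discriminant = (-8)^2 - 4(1)(16) = 64 - 64 = 0.
Discriminant = 0, so a double root: x = 8/2 = 4.

x = 0, x = 4 (multiplicity 2)


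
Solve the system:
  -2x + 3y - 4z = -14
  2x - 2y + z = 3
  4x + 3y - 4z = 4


Using Cramer's rule. Expand each determinant along the first row.
D  = (-2)*[(-2)*(-4) - 1*3] - 3*[2*(-4) - 1*4] + (-4)*[2*3 - (-2)*4]
  = (-2)*(5) - 3*(-12) + (-4)*(14) = -30
Dx = (-14)*[(-2)*(-4) - 1*3] - 3*[3*(-4) - 1*4] + (-4)*[3*3 - (-2)*4]
  = (-14)*(5) - 3*(-16) + (-4)*(17) = -90
Dy = (-2)*[3*(-4) - 1*4] - (-14)*[2*(-4) - 1*4] + (-4)*[2*4 - 3*4]
  = (-2)*(-16) - (-14)*(-12) + (-4)*(-4) = -120
Dz = (-2)*[(-2)*4 - 3*3] - 3*[2*4 - 3*4] + (-14)*[2*3 - (-2)*4]
  = (-2)*(-17) - 3*(-4) + (-14)*(14) = -150
x = Dx/D = -90/-30 = 3, y = Dy/D = -120/-30 = 4, z = Dz/D = -150/-30 = 5
Check eq1: (-2)(3) + (3)(4) + (-4)(5) = -14 = -14 ✓
Check eq2: (2)(3) + (-2)(4) + (1)(5) = 3 = 3 ✓
Check eq3: (4)(3) + (3)(4) + (-4)(5) = 4 = 4 ✓

x = 3, y = 4, z = 5


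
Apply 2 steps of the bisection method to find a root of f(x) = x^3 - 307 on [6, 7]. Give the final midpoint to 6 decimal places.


f(x) = x^3 - 307
f(6) = -91 < 0
f(7) = 36 > 0

Step 1: midpoint = (6.000000 + 7.000000)/2 = 6.500000
  f(6.500000) = -32.375000
  f(mid) < 0, so root is in [6.500000, 7.000000]

Step 2: midpoint = (6.500000 + 7.000000)/2 = 6.750000
  f(6.750000) = 0.546875
  f(mid) > 0, so root is in [6.500000, 6.750000]

midpoint = 6.750000


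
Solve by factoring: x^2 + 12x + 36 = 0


We need two numbers that multiply to 36 and add to 12.
Those numbers are 6 and 6 (since 6 * 6 = 36 and 6 + 6 = 12).
So x^2 + 12x + 36 = (x + 6)(x + 6) = 0
Setting each factor to zero: x = -6 or x = -6

x = -6


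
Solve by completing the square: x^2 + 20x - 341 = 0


Start: x^2 + 20x - 341 = 0
Move constant: x^2 + 20x = 341
Half of 20 is 10, squared is 100
Add 100 to both sides: x^2 + 20x + 100 = 441
(x + 10)^2 = 441
x + 10 = ±21
x = -10 + 21 = 11 or x = -10 - 21 = -31

x = -31, x = 11


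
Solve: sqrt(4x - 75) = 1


Square both sides: 4x - 75 = 1^2 = 1
4x = 1 + 75 = 76
x = 19
Check: sqrt(4*19 - 75) = sqrt(1) = 1 ✓

x = 19


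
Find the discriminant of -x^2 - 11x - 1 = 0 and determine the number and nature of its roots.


For ax^2 + bx + c = 0, discriminant D = b^2 - 4ac
Here a = -1, b = -11, c = -1
D = (-11)^2 - 4(-1)(-1) = 121 - 4 = 117

D = 117 > 0 but not a perfect square
The equation has 2 distinct real irrational roots.

Discriminant = 117, 2 distinct real irrational roots


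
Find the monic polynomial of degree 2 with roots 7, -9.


A monic polynomial with roots 7, -9 is:
p(x) = (x - 7)(x + 9)
After multiplying by (x - 7): x - 7
After multiplying by (x + 9): x^2 + 2x - 63

x^2 + 2x - 63


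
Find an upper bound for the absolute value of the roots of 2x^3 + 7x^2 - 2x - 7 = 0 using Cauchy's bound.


Cauchy's bound: all roots r satisfy |r| <= 1 + max(|a_i/a_n|) for i = 0,...,n-1
where a_n is the leading coefficient.

Coefficients: [2, 7, -2, -7]
Leading coefficient a_n = 2
Ratios |a_i/a_n|: 7/2, 1, 7/2
Maximum ratio: 7/2
Cauchy's bound: |r| <= 1 + 7/2 = 9/2

Upper bound = 9/2


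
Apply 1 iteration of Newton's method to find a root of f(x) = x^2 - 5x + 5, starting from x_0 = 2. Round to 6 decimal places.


Newton's method: x_(n+1) = x_n - f(x_n)/f'(x_n)
f(x) = x^2 - 5x + 5
f'(x) = 2x - 5

Iteration 1:
  f(2.000000) = -1.000000
  f'(2.000000) = -1.000000
  x_1 = 2.000000 - (-1.000000)/(-1.000000) = 1.000000

x_1 = 1.000000


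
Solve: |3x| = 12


An absolute value equation |expr| = 12 gives two cases:
Case 1: 3x = 12
  3x = 12, so x = 4
Case 2: 3x = -12
  3x = -12, so x = -4

x = -4, x = 4


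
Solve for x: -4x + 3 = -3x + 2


Starting with: -4x + 3 = -3x + 2
Move all x terms to left: (-4 + 3)x = 2 - 3
Simplify: -x = -1
Divide both sides by -1: x = 1

x = 1


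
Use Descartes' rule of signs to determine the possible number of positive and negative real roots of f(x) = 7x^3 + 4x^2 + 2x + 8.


Descartes' rule of signs:

For positive roots, count sign changes in f(x) = 7x^3 + 4x^2 + 2x + 8:
Signs of coefficients: +, +, +, +
Number of sign changes: 0
Possible positive real roots: 0

For negative roots, examine f(-x) = -7x^3 + 4x^2 - 2x + 8:
Signs of coefficients: -, +, -, +
Number of sign changes: 3
Possible negative real roots: 3, 1

Positive roots: 0; Negative roots: 3 or 1


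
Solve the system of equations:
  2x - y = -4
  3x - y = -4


Using Cramer's rule:
Determinant D = (2)(-1) - (3)(-1) = -2 + 3 = 1
Dx = (-4)(-1) - (-4)(-1) = 4 - 4 = 0
Dy = (2)(-4) - (3)(-4) = -8 + 12 = 4
x = Dx/D = 0/1 = 0
y = Dy/D = 4/1 = 4

x = 0, y = 4


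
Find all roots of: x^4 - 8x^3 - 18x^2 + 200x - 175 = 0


Let p(x) = x^4 - 8x^3 - 18x^2 + 200x - 175. By the rational root theorem (leading coefficient 1), any rational root is an integer divisor of 175: try ±1, ±2, ... in turn.
Test x = 1: value = 0 ✓, so (x - 1) is a factor.
Synthetic division by (x - 1): bring down 1; 1(1) - 8 = -7; (-7)(1) - 18 = -25; (-25)(1) + 200 = 175; 175(1) - 175 = 0 → quotient x^3 - 7x^2 - 25x + 175, remainder 0.
Continue with the quotient x^3 - 7x^2 - 25x + 175 (candidates must divide 175; re-test x = 1 first in case it repeats).
Test x = 1: value = 144 ≠ 0.
Test x = -1: value = 192 ≠ 0.
Test x = 5: value = 0 ✓, so (x - 5) is a factor.
Synthetic division by (x - 5): bring down 1; 1(5) - 7 = -2; (-2)(5) - 25 = -35; (-35)(5) + 175 = 0 → quotient x^2 - 2x - 35, remainder 0.
Solve the quadratic x^2 - 2x - 35 = 0: discriminant = (-2)^2 - 4(1)(-35) = 4 + 140 = 144.
sqrt(144) = 12, so x = (2 ± 12)/2: x = 7 or x = -5.
Collecting all roots found:

x = -5, x = 1, x = 5, x = 7


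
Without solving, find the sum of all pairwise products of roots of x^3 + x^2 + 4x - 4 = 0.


By Vieta's formulas for x^3 + bx^2 + cx + d = 0:
  r1 + r2 + r3 = -b/a = -1
  r1*r2 + r1*r3 + r2*r3 = c/a = 4
  r1*r2*r3 = -d/a = 4


Sum of pairwise products = 4


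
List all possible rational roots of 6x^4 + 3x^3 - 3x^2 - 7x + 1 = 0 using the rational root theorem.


Rational root theorem: possible roots are ±p/q where:
  p divides the constant term (1): p ∈ {1}
  q divides the leading coefficient (6): q ∈ {1, 2, 3, 6}

All possible rational roots: -1, -1/2, -1/3, -1/6, 1/6, 1/3, 1/2, 1

-1, -1/2, -1/3, -1/6, 1/6, 1/3, 1/2, 1


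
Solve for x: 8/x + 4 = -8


Subtract 4 from both sides: 8/x = -12
Multiply both sides by x: 8 = -12 * x
Divide by -12: x = -2/3

x = -2/3


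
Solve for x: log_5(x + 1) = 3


Convert to exponential form: x + 1 = 5^3 = 125
x = 125 - 1 = 124
Check: log_5(124 + 1) = log_5(125) = log_5(125) = 3 ✓

x = 124


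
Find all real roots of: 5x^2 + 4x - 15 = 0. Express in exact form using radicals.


Using the quadratic formula: x = (-b ± sqrt(b^2 - 4ac)) / (2a)
Here a = 5, b = 4, c = -15
Discriminant = b^2 - 4ac = 4^2 - 4(5)(-15) = 16 + 300 = 316
Since discriminant = 316 > 0, there are two real roots.
x = (-4 ± 2*sqrt(79)) / 10
Simplifying: x = (-2 ± sqrt(79)) / 5
Numerically: x ≈ 1.3776 or x ≈ -2.1776

x = (-2 + sqrt(79)) / 5 or x = (-2 - sqrt(79)) / 5


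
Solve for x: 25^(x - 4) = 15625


Express both sides with the same base.
15625 = 25^3
Since the bases match, equate exponents: x - 4 = 3
So x = 3 - (-4) = 7

x = 7


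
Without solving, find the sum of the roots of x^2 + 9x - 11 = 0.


By Vieta's formulas for ax^2 + bx + c = 0:
  Sum of roots = -b/a
  Product of roots = c/a

Here a = 1, b = 9, c = -11
Sum = -(9)/1 = -9
Product = -11/1 = -11

Sum = -9


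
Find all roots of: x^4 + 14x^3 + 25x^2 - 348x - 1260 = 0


Let p(x) = x^4 + 14x^3 + 25x^2 - 348x - 1260. By the rational root theorem (leading coefficient 1), any rational root is an integer divisor of 1260: try ±1, ±2, ... in turn.
Test x = 1: value = -1568 ≠ 0.
Test x = -1: value = -900 ≠ 0.
Test x = 2: value = -1728 ≠ 0.
Test x = -2: value = -560 ≠ 0.
Test x = 3: value = -1620 ≠ 0.
Test x = -3: value = -288 ≠ 0.
Test x = 4: value = -1100 ≠ 0.
Test x = -4: value = -108 ≠ 0.
Test x = 5: value = 0 ✓, so (x - 5) is a factor.
Synthetic division by (x - 5): bring down 1; 1(5) + 14 = 19; 19(5) + 25 = 120; 120(5) - 348 = 252; 252(5) - 1260 = 0 → quotient x^3 + 19x^2 + 120x + 252, remainder 0.
Continue with the quotient x^3 + 19x^2 + 120x + 252 (candidates must divide 252).
Test x = 6: value = 1872 ≠ 0.
Test x = -6: value = 0 ✓, so (x + 6) is a factor.
Synthetic division by (x + 6): bring down 1; 1(-6) + 19 = 13; 13(-6) + 120 = 42; 42(-6) + 252 = 0 → quotient x^2 + 13x + 42, remainder 0.
Solve the quadratic x^2 + 13x + 42 = 0: discriminant = 13^2 - 4(1)(42) = 169 - 168 = 1.
sqrt(1) = 1, so x = (-13 ± 1)/2: x = -6 or x = -7.
Collecting all roots found:

x = -7, x = -6 (multiplicity 2), x = 5


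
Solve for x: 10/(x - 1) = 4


Multiply both sides by (x - 1): 10 = 4(x - 1)
Distribute: 10 = 4x - 4
4x = 10 + 4 = 14
x = 7/2

x = 7/2


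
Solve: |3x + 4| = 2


An absolute value equation |expr| = 2 gives two cases:
Case 1: 3x + 4 = 2
  3x = -2, so x = -2/3
Case 2: 3x + 4 = -2
  3x = -6, so x = -2

x = -2, x = -2/3


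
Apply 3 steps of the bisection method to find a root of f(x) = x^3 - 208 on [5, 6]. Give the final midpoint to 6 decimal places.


f(x) = x^3 - 208
f(5) = -83 < 0
f(6) = 8 > 0

Step 1: midpoint = (5.000000 + 6.000000)/2 = 5.500000
  f(5.500000) = -41.625000
  f(mid) < 0, so root is in [5.500000, 6.000000]

Step 2: midpoint = (5.500000 + 6.000000)/2 = 5.750000
  f(5.750000) = -17.890625
  f(mid) < 0, so root is in [5.750000, 6.000000]

Step 3: midpoint = (5.750000 + 6.000000)/2 = 5.875000
  f(5.875000) = -5.220703
  f(mid) < 0, so root is in [5.875000, 6.000000]

midpoint = 5.875000


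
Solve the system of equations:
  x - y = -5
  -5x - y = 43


Using Cramer's rule:
Determinant D = (1)(-1) - (-5)(-1) = -1 - 5 = -6
Dx = (-5)(-1) - (43)(-1) = 5 + 43 = 48
Dy = (1)(43) - (-5)(-5) = 43 - 25 = 18
x = Dx/D = 48/-6 = -8
y = Dy/D = 18/-6 = -3

x = -8, y = -3


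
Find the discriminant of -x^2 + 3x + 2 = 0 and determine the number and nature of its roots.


For ax^2 + bx + c = 0, discriminant D = b^2 - 4ac
Here a = -1, b = 3, c = 2
D = (3)^2 - 4(-1)(2) = 9 + 8 = 17

D = 17 > 0 but not a perfect square
The equation has 2 distinct real irrational roots.

Discriminant = 17, 2 distinct real irrational roots


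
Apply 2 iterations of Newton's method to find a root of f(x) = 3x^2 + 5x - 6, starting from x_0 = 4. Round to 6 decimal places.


Newton's method: x_(n+1) = x_n - f(x_n)/f'(x_n)
f(x) = 3x^2 + 5x - 6
f'(x) = 6x + 5

Iteration 1:
  f(4.000000) = 62.000000
  f'(4.000000) = 29.000000
  x_1 = 4.000000 - (62.000000)/(29.000000) = 1.862069

Iteration 2:
  f(1.862069) = 13.712247
  f'(1.862069) = 16.172414
  x_2 = 1.862069 - (13.712247)/(16.172414) = 1.014190

x_2 = 1.014190


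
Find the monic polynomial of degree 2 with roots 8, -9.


A monic polynomial with roots 8, -9 is:
p(x) = (x - 8)(x + 9)
After multiplying by (x - 8): x - 8
After multiplying by (x + 9): x^2 + x - 72

x^2 + x - 72


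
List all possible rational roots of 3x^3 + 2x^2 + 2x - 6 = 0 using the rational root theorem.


Rational root theorem: possible roots are ±p/q where:
  p divides the constant term (-6): p ∈ {1, 2, 3, 6}
  q divides the leading coefficient (3): q ∈ {1, 3}

All possible rational roots: -6, -3, -2, -1, -2/3, -1/3, 1/3, 2/3, 1, 2, 3, 6

-6, -3, -2, -1, -2/3, -1/3, 1/3, 2/3, 1, 2, 3, 6


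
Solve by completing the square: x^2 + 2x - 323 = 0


Start: x^2 + 2x - 323 = 0
Move constant: x^2 + 2x = 323
Half of 2 is 1, squared is 1
Add 1 to both sides: x^2 + 2x + 1 = 324
(x + 1)^2 = 324
x + 1 = ±18
x = -1 + 18 = 17 or x = -1 - 18 = -19

x = -19, x = 17


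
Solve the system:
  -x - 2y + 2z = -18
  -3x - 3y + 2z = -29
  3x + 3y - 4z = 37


Using Cramer's rule. Expand each determinant along the first row.
D  = (-1)*[(-3)*(-4) - 2*3] - (-2)*[(-3)*(-4) - 2*3] + 2*[(-3)*3 - (-3)*3]
  = (-1)*(6) - (-2)*(6) + 2*(0) = 6
Dx = (-18)*[(-3)*(-4) - 2*3] - (-2)*[(-29)*(-4) - 2*37] + 2*[(-29)*3 - (-3)*37]
  = (-18)*(6) - (-2)*(42) + 2*(24) = 24
Dy = (-1)*[(-29)*(-4) - 2*37] - (-18)*[(-3)*(-4) - 2*3] + 2*[(-3)*37 - (-29)*3]
  = (-1)*(42) - (-18)*(6) + 2*(-24) = 18
Dz = (-1)*[(-3)*37 - (-29)*3] - (-2)*[(-3)*37 - (-29)*3] + (-18)*[(-3)*3 - (-3)*3]
  = (-1)*(-24) - (-2)*(-24) + (-18)*(0) = -24
x = Dx/D = 24/6 = 4, y = Dy/D = 18/6 = 3, z = Dz/D = -24/6 = -4
Check eq1: (-1)(4) + (-2)(3) + (2)(-4) = -18 = -18 ✓
Check eq2: (-3)(4) + (-3)(3) + (2)(-4) = -29 = -29 ✓
Check eq3: (3)(4) + (3)(3) + (-4)(-4) = 37 = 37 ✓

x = 4, y = 3, z = -4


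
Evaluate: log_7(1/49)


We need the exponent such that 7^? = 1/49
7^(-2) = 1/7^2 = 1/49
Therefore log_7(1/49) = -2

-2


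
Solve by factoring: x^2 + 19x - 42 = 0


We need two numbers that multiply to -42 and add to 19.
Those numbers are -2 and 21 (since (-2) * 21 = -42 and (-2) + 21 = 19).
So x^2 + 19x - 42 = (x - 2)(x + 21) = 0
Setting each factor to zero: x = 2 or x = -21

x = -21, x = 2


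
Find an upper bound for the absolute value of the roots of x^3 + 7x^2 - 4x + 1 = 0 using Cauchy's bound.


Cauchy's bound: all roots r satisfy |r| <= 1 + max(|a_i/a_n|) for i = 0,...,n-1
where a_n is the leading coefficient.

Coefficients: [1, 7, -4, 1]
Leading coefficient a_n = 1
Ratios |a_i/a_n|: 7, 4, 1
Maximum ratio: 7
Cauchy's bound: |r| <= 1 + 7 = 8

Upper bound = 8


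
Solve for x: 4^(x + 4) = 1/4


Express both sides with the same base.
1/4 = 4^(-1)
Since the bases match, equate exponents: x + 4 = -1
So x = -1 - (4) = -5

x = -5


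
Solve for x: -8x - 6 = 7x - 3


Starting with: -8x - 6 = 7x - 3
Move all x terms to left: (-8 - 7)x = -3 + 6
Simplify: -15x = 3
Divide both sides by -15: x = -1/5

x = -1/5


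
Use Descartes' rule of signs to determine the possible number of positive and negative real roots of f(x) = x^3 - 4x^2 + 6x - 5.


Descartes' rule of signs:

For positive roots, count sign changes in f(x) = x^3 - 4x^2 + 6x - 5:
Signs of coefficients: +, -, +, -
Number of sign changes: 3
Possible positive real roots: 3, 1

For negative roots, examine f(-x) = -x^3 - 4x^2 - 6x - 5:
Signs of coefficients: -, -, -, -
Number of sign changes: 0
Possible negative real roots: 0

Positive roots: 3 or 1; Negative roots: 0


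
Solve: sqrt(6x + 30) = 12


Square both sides: 6x + 30 = 12^2 = 144
6x = 144 - 30 = 114
x = 19
Check: sqrt(6*19 + 30) = sqrt(144) = 12 ✓

x = 19


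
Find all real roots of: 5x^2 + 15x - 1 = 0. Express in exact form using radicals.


Using the quadratic formula: x = (-b ± sqrt(b^2 - 4ac)) / (2a)
Here a = 5, b = 15, c = -1
Discriminant = b^2 - 4ac = 15^2 - 4(5)(-1) = 225 + 20 = 245
Since discriminant = 245 > 0, there are two real roots.
x = (-15 ± 7*sqrt(5)) / 10
Numerically: x ≈ 0.0652 or x ≈ -3.0652

x = (-15 + 7*sqrt(5)) / 10 or x = (-15 - 7*sqrt(5)) / 10


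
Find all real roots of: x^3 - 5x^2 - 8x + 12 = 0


Let p(x) = x^3 - 5x^2 - 8x + 12. By the rational root theorem (leading coefficient 1), any rational root is an integer divisor of 12: try ±1, ±2, ... in turn.
Test x = 1: value = 0 ✓, so (x - 1) is a factor.
Synthetic division by (x - 1): bring down 1; 1(1) - 5 = -4; (-4)(1) - 8 = -12; (-12)(1) + 12 = 0 → quotient x^2 - 4x - 12, remainder 0.
Solve the quadratic x^2 - 4x - 12 = 0: discriminant = (-4)^2 - 4(1)(-12) = 16 + 48 = 64.
sqrt(64) = 8, so x = (4 ± 8)/2: x = 6 or x = -2.

x = -2, x = 1, x = 6


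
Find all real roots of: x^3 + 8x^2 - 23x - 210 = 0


Let p(x) = x^3 + 8x^2 - 23x - 210. By the rational root theorem (leading coefficient 1), any rational root is an integer divisor of 210: try ±1, ±2, ... in turn.
Test x = 1: value = -224 ≠ 0.
Test x = -1: value = -180 ≠ 0.
Test x = 2: value = -216 ≠ 0.
Test x = -2: value = -140 ≠ 0.
Test x = 3: value = -180 ≠ 0.
Test x = -3: value = -96 ≠ 0.
Test x = 5: value = 0 ✓, so (x - 5) is a factor.
Synthetic division by (x - 5): bring down 1; 1(5) + 8 = 13; 13(5) - 23 = 42; 42(5) - 210 = 0 → quotient x^2 + 13x + 42, remainder 0.
Solve the quadratic x^2 + 13x + 42 = 0: discriminant = 13^2 - 4(1)(42) = 169 - 168 = 1.
sqrt(1) = 1, so x = (-13 ± 1)/2: x = -6 or x = -7.

x = -7, x = -6, x = 5


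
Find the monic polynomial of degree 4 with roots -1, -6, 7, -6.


A monic polynomial with roots -1, -6, 7, -6 is:
p(x) = (x + 1)(x + 6)(x - 7)(x + 6)
After multiplying by (x + 1): x + 1
After multiplying by (x + 6): x^2 + 7x + 6
After multiplying by (x - 7): x^3 - 43x - 42
After multiplying by (x + 6): x^4 + 6x^3 - 43x^2 - 300x - 252

x^4 + 6x^3 - 43x^2 - 300x - 252


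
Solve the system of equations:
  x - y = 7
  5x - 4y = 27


Using Cramer's rule:
Determinant D = (1)(-4) - (5)(-1) = -4 + 5 = 1
Dx = (7)(-4) - (27)(-1) = -28 + 27 = -1
Dy = (1)(27) - (5)(7) = 27 - 35 = -8
x = Dx/D = -1/1 = -1
y = Dy/D = -8/1 = -8

x = -1, y = -8


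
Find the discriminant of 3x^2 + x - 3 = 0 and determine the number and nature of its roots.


For ax^2 + bx + c = 0, discriminant D = b^2 - 4ac
Here a = 3, b = 1, c = -3
D = (1)^2 - 4(3)(-3) = 1 + 36 = 37

D = 37 > 0 but not a perfect square
The equation has 2 distinct real irrational roots.

Discriminant = 37, 2 distinct real irrational roots


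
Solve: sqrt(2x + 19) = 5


Square both sides: 2x + 19 = 5^2 = 25
2x = 25 - 19 = 6
x = 3
Check: sqrt(2*3 + 19) = sqrt(25) = 5 ✓

x = 3


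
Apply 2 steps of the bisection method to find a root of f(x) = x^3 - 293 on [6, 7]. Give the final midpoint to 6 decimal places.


f(x) = x^3 - 293
f(6) = -77 < 0
f(7) = 50 > 0

Step 1: midpoint = (6.000000 + 7.000000)/2 = 6.500000
  f(6.500000) = -18.375000
  f(mid) < 0, so root is in [6.500000, 7.000000]

Step 2: midpoint = (6.500000 + 7.000000)/2 = 6.750000
  f(6.750000) = 14.546875
  f(mid) > 0, so root is in [6.500000, 6.750000]

midpoint = 6.750000


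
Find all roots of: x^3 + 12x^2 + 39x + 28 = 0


Let p(x) = x^3 + 12x^2 + 39x + 28. By the rational root theorem (leading coefficient 1), any rational root is an integer divisor of 28: try ±1, ±2, ... in turn.
Test x = 1: value = 80 ≠ 0.
Test x = -1: value = 0 ✓, so (x + 1) is a factor.
Synthetic division by (x + 1): bring down 1; 1(-1) + 12 = 11; 11(-1) + 39 = 28; 28(-1) + 28 = 0 → quotient x^2 + 11x + 28, remainder 0.
Solve the quadratic x^2 + 11x + 28 = 0: discriminant = 11^2 - 4(1)(28) = 121 - 112 = 9.
sqrt(9) = 3, so x = (-11 ± 3)/2: x = -4 or x = -7.
Collecting all roots found:

x = -7, x = -4, x = -1


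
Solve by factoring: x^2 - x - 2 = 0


We need two numbers that multiply to -2 and add to -1.
Those numbers are -2 and 1 (since (-2) * 1 = -2 and (-2) + 1 = -1).
So x^2 - x - 2 = (x - 2)(x + 1) = 0
Setting each factor to zero: x = 2 or x = -1

x = -1, x = 2


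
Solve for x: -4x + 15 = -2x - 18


Starting with: -4x + 15 = -2x - 18
Move all x terms to left: (-4 + 2)x = -18 - 15
Simplify: -2x = -33
Divide both sides by -2: x = 33/2

x = 33/2


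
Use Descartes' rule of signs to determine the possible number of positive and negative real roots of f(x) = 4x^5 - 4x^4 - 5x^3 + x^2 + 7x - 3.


Descartes' rule of signs:

For positive roots, count sign changes in f(x) = 4x^5 - 4x^4 - 5x^3 + x^2 + 7x - 3:
Signs of coefficients: +, -, -, +, +, -
Number of sign changes: 3
Possible positive real roots: 3, 1

For negative roots, examine f(-x) = -4x^5 - 4x^4 + 5x^3 + x^2 - 7x - 3:
Signs of coefficients: -, -, +, +, -, -
Number of sign changes: 2
Possible negative real roots: 2, 0

Positive roots: 3 or 1; Negative roots: 2 or 0


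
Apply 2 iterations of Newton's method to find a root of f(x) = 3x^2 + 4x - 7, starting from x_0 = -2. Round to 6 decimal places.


Newton's method: x_(n+1) = x_n - f(x_n)/f'(x_n)
f(x) = 3x^2 + 4x - 7
f'(x) = 6x + 4

Iteration 1:
  f(-2.000000) = -3.000000
  f'(-2.000000) = -8.000000
  x_1 = -2.000000 - (-3.000000)/(-8.000000) = -2.375000

Iteration 2:
  f(-2.375000) = 0.421875
  f'(-2.375000) = -10.250000
  x_2 = -2.375000 - (0.421875)/(-10.250000) = -2.333841

x_2 = -2.333841


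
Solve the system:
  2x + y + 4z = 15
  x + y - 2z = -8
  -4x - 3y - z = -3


Using Cramer's rule. Expand each determinant along the first row.
D  = 2*[1*(-1) - (-2)*(-3)] - 1*[1*(-1) - (-2)*(-4)] + 4*[1*(-3) - 1*(-4)]
  = 2*(-7) - 1*(-9) + 4*(1) = -1
Dx = 15*[1*(-1) - (-2)*(-3)] - 1*[(-8)*(-1) - (-2)*(-3)] + 4*[(-8)*(-3) - 1*(-3)]
  = 15*(-7) - 1*(2) + 4*(27) = 1
Dy = 2*[(-8)*(-1) - (-2)*(-3)] - 15*[1*(-1) - (-2)*(-4)] + 4*[1*(-3) - (-8)*(-4)]
  = 2*(2) - 15*(-9) + 4*(-35) = -1
Dz = 2*[1*(-3) - (-8)*(-3)] - 1*[1*(-3) - (-8)*(-4)] + 15*[1*(-3) - 1*(-4)]
  = 2*(-27) - 1*(-35) + 15*(1) = -4
x = Dx/D = 1/-1 = -1, y = Dy/D = -1/-1 = 1, z = Dz/D = -4/-1 = 4
Check eq1: (2)(-1) + (1)(1) + (4)(4) = 15 = 15 ✓
Check eq2: (1)(-1) + (1)(1) + (-2)(4) = -8 = -8 ✓
Check eq3: (-4)(-1) + (-3)(1) + (-1)(4) = -3 = -3 ✓

x = -1, y = 1, z = 4


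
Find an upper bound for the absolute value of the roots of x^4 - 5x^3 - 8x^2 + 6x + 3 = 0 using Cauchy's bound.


Cauchy's bound: all roots r satisfy |r| <= 1 + max(|a_i/a_n|) for i = 0,...,n-1
where a_n is the leading coefficient.

Coefficients: [1, -5, -8, 6, 3]
Leading coefficient a_n = 1
Ratios |a_i/a_n|: 5, 8, 6, 3
Maximum ratio: 8
Cauchy's bound: |r| <= 1 + 8 = 9

Upper bound = 9


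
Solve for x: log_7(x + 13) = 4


Convert to exponential form: x + 13 = 7^4 = 2401
x = 2401 - 13 = 2388
Check: log_7(2388 + 13) = log_7(2401) = log_7(2401) = 4 ✓

x = 2388


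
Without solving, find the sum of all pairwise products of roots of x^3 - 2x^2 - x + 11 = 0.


By Vieta's formulas for x^3 + bx^2 + cx + d = 0:
  r1 + r2 + r3 = -b/a = 2
  r1*r2 + r1*r3 + r2*r3 = c/a = -1
  r1*r2*r3 = -d/a = -11


Sum of pairwise products = -1


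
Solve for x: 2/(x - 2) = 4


Multiply both sides by (x - 2): 2 = 4(x - 2)
Distribute: 2 = 4x - 8
4x = 2 + 8 = 10
x = 5/2

x = 5/2


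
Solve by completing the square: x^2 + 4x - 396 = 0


Start: x^2 + 4x - 396 = 0
Move constant: x^2 + 4x = 396
Half of 4 is 2, squared is 4
Add 4 to both sides: x^2 + 4x + 4 = 400
(x + 2)^2 = 400
x + 2 = ±20
x = -2 + 20 = 18 or x = -2 - 20 = -22

x = -22, x = 18


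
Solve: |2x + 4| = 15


An absolute value equation |expr| = 15 gives two cases:
Case 1: 2x + 4 = 15
  2x = 11, so x = 11/2
Case 2: 2x + 4 = -15
  2x = -19, so x = -19/2

x = -19/2, x = 11/2


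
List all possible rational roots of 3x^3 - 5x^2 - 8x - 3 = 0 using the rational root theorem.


Rational root theorem: possible roots are ±p/q where:
  p divides the constant term (-3): p ∈ {1, 3}
  q divides the leading coefficient (3): q ∈ {1, 3}

All possible rational roots: -3, -1, -1/3, 1/3, 1, 3

-3, -1, -1/3, 1/3, 1, 3


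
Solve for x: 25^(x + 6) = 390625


Express both sides with the same base.
390625 = 25^4
Since the bases match, equate exponents: x + 6 = 4
So x = 4 - (6) = -2

x = -2


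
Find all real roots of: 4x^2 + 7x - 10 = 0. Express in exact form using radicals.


Using the quadratic formula: x = (-b ± sqrt(b^2 - 4ac)) / (2a)
Here a = 4, b = 7, c = -10
Discriminant = b^2 - 4ac = 7^2 - 4(4)(-10) = 49 + 160 = 209
Since discriminant = 209 > 0, there are two real roots.
x = (-7 ± sqrt(209)) / 8
Numerically: x ≈ 0.9321 or x ≈ -2.6821

x = (-7 + sqrt(209)) / 8 or x = (-7 - sqrt(209)) / 8


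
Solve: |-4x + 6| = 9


An absolute value equation |expr| = 9 gives two cases:
Case 1: -4x + 6 = 9
  -4x = 3, so x = -3/4
Case 2: -4x + 6 = -9
  -4x = -15, so x = 15/4

x = -3/4, x = 15/4


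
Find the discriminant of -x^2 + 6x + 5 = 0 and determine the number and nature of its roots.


For ax^2 + bx + c = 0, discriminant D = b^2 - 4ac
Here a = -1, b = 6, c = 5
D = (6)^2 - 4(-1)(5) = 36 + 20 = 56

D = 56 > 0 but not a perfect square
The equation has 2 distinct real irrational roots.

Discriminant = 56, 2 distinct real irrational roots
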